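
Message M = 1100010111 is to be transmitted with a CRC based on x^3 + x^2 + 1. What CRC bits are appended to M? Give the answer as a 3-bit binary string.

Append 3 zeros: 1100010111000. Divide by 1101 (XOR where the leading bit is 1):
  pos 0: 1100 XOR 1101 = 0001
  pos 3: 1010 XOR 1101 = 0111
  pos 4: 1111 XOR 1101 = 0010
  pos 6: 1011 XOR 1101 = 0110
  pos 7: 1100 XOR 1101 = 0001
Remainder (last 3 bits) = 100. This is the CRC / FCS.

100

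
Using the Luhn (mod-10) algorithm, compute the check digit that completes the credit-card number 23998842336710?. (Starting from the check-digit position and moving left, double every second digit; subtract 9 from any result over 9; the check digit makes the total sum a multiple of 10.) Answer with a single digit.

0

Partial digits right→left: 0 1 7 6 3 3 2 4 8 8 9 9 3 2
Double every second digit counting from the check-digit position (so the 1st, 3rd, 5th, ... of the partial from the right).
  doubled (with −9 where >9): 0 5 6 4 7 9 6 → sum 37
  kept as-is: 1 6 3 4 8 9 2 → sum 33
Total = 37 + 33 = 70.
Check digit = (10 − (70 mod 10)) mod 10 = 0.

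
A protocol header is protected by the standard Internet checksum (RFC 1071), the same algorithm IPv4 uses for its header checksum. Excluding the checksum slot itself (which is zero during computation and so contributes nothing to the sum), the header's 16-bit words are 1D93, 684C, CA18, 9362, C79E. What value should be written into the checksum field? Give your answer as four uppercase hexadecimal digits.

5506

One's-complement addition (fold any carry out of bit 15 back into bit 0):
  0x1D93 + 0x684C = 0x085DF
  0x85DF + 0xCA18 = 0x14FF7 → wrap carry → 0x4FF8
  0x4FF8 + 0x9362 = 0x0E35A
  0xE35A + 0xC79E = 0x1AAF8 → wrap carry → 0xAAF9
One's-complement sum = 0xAAF9.
Checksum = ~0xAAF9 & 0xFFFF = 0x5506.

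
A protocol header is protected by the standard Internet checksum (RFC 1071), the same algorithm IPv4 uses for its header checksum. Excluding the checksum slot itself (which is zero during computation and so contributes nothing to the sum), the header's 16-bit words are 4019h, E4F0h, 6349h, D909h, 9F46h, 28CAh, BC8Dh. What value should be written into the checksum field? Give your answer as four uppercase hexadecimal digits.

One's-complement addition (fold any carry out of bit 15 back into bit 0):
  0x4019 + 0xE4F0 = 0x12509 → wrap carry → 0x250A
  0x250A + 0x6349 = 0x08853
  0x8853 + 0xD909 = 0x1615C → wrap carry → 0x615D
  0x615D + 0x9F46 = 0x100A3 → wrap carry → 0x00A4
  0x00A4 + 0x28CA = 0x0296E
  0x296E + 0xBC8D = 0x0E5FB
One's-complement sum = 0xE5FB.
Checksum = ~0xE5FB & 0xFFFF = 0x1A04.

1A04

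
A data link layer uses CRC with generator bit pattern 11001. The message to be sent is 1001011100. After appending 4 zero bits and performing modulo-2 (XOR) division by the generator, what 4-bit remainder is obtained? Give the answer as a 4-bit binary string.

Append 4 zeros: 10010111000000. Divide by 11001 (XOR where the leading bit is 1):
  pos 0: 10010 XOR 11001 = 01011
  pos 1: 10111 XOR 11001 = 01110
  pos 2: 11101 XOR 11001 = 00100
  pos 4: 10010 XOR 11001 = 01011
  pos 5: 10110 XOR 11001 = 01111
  pos 6: 11110 XOR 11001 = 00111
  pos 8: 11100 XOR 11001 = 00101
Remainder (last 4 bits) = 1010. This is the CRC / FCS.

1010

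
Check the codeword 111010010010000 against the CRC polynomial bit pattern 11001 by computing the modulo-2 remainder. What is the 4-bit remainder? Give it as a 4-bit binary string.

Modulo-2 division of 111010010010000 by 11001:
  pos 0: 11101 XOR 11001 = 00100
  pos 2: 10000 XOR 11001 = 01001
  pos 3: 10011 XOR 11001 = 01010
  pos 4: 10100 XOR 11001 = 01101
  pos 5: 11010 XOR 11001 = 00011
  pos 8: 11100 XOR 11001 = 00101
  pos 10: 10100 XOR 11001 = 01101
Remainder = 1101 (nonzero — an error is detected).

1101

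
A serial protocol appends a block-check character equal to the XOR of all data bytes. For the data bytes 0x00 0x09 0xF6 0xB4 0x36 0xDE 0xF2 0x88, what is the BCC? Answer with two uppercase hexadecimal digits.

D9

XOR the bytes together:
  start with 0x00
  0x00 ⊕ 0x09 = 0x09
  0x09 ⊕ 0xF6 = 0xFF
  0xFF ⊕ 0xB4 = 0x4B
  0x4B ⊕ 0x36 = 0x7D
  0x7D ⊕ 0xDE = 0xA3
  0xA3 ⊕ 0xF2 = 0x51
  0x51 ⊕ 0x88 = 0xD9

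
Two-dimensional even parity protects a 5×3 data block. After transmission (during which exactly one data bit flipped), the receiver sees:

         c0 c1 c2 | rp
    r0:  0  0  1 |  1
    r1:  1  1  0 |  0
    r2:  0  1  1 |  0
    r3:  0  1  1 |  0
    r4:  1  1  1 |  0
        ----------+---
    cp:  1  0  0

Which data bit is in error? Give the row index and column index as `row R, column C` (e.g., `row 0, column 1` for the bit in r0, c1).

row 4, column 0

Recompute each row's even parity and compare to rp:
  r0: data parity 1, sent rp 1 → ok
  r1: data parity 0, sent rp 0 → ok
  r2: data parity 0, sent rp 0 → ok
  r3: data parity 0, sent rp 0 → ok
  r4: data parity 1, sent rp 0 → mismatch
Recompute each column's even parity and compare to cp:
  c0: data parity 0, sent cp 1 → mismatch
  c1: data parity 0, sent cp 0 → ok
  c2: data parity 0, sent cp 0 → ok
Exactly one row (r4) and one column (c0) fail → the flipped bit is at their intersection.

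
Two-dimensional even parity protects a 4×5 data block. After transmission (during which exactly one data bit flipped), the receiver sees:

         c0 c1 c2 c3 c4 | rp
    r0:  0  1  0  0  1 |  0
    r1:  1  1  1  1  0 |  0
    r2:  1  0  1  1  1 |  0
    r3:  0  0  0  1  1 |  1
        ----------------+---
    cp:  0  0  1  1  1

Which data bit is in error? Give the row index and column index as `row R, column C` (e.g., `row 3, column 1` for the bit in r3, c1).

Recompute each row's even parity and compare to rp:
  r0: data parity 0, sent rp 0 → ok
  r1: data parity 0, sent rp 0 → ok
  r2: data parity 0, sent rp 0 → ok
  r3: data parity 0, sent rp 1 → mismatch
Recompute each column's even parity and compare to cp:
  c0: data parity 0, sent cp 0 → ok
  c1: data parity 0, sent cp 0 → ok
  c2: data parity 0, sent cp 1 → mismatch
  c3: data parity 1, sent cp 1 → ok
  c4: data parity 1, sent cp 1 → ok
Exactly one row (r3) and one column (c2) fail → the flipped bit is at their intersection.

row 3, column 2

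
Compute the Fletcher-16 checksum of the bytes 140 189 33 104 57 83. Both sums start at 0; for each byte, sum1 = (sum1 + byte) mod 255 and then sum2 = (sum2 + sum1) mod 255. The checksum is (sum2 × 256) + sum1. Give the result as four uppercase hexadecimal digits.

Running sums (mod 255):
  after byte 0 (140): sum1=140, sum2=140
  after byte 1 (189): sum1=74, sum2=214
  after byte 2 (33): sum1=107, sum2=66
  after byte 3 (104): sum1=211, sum2=22
  after byte 4 (57): sum1=13, sum2=35
  after byte 5 (83): sum1=96, sum2=131
Checksum = sum2·256 + sum1 = 131·256 + 96 = 33632 = 0x8360.

8360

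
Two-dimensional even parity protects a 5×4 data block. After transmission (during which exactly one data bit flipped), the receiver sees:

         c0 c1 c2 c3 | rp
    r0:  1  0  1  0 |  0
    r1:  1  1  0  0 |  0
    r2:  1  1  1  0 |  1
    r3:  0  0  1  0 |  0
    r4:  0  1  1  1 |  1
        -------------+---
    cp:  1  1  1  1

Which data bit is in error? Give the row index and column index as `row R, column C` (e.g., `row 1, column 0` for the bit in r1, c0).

Recompute each row's even parity and compare to rp:
  r0: data parity 0, sent rp 0 → ok
  r1: data parity 0, sent rp 0 → ok
  r2: data parity 1, sent rp 1 → ok
  r3: data parity 1, sent rp 0 → mismatch
  r4: data parity 1, sent rp 1 → ok
Recompute each column's even parity and compare to cp:
  c0: data parity 1, sent cp 1 → ok
  c1: data parity 1, sent cp 1 → ok
  c2: data parity 0, sent cp 1 → mismatch
  c3: data parity 1, sent cp 1 → ok
Exactly one row (r3) and one column (c2) fail → the flipped bit is at their intersection.

row 3, column 2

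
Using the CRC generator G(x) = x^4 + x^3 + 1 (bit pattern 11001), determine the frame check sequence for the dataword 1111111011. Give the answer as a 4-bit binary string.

1100

Append 4 zeros: 11111110110000. Divide by 11001 (XOR where the leading bit is 1):
  pos 0: 11111 XOR 11001 = 00110
  pos 2: 11011 XOR 11001 = 00010
  pos 5: 10011 XOR 11001 = 01010
  pos 6: 10100 XOR 11001 = 01101
  pos 7: 11010 XOR 11001 = 00011
Remainder (last 4 bits) = 1100. This is the CRC / FCS.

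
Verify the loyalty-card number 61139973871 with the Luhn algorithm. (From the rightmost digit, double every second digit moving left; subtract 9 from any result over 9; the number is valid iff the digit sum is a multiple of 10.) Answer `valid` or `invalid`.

valid

From the right, keep odd positions and double even positions (subtract 9 from any doubled value over 9):
  doubled (positions 2,4,...): 5 6 9 6 2 → sum 28
  kept (positions 1,3,...): 1 8 7 9 1 6 → sum 32
Total = 60.
60 mod 10 = 0, so the number is valid.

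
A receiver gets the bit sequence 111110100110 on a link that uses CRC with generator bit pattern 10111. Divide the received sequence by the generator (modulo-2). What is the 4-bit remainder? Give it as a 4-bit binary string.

Modulo-2 division of 111110100110 by 10111:
  pos 0: 11111 XOR 10111 = 01000
  pos 1: 10000 XOR 10111 = 00111
  pos 3: 11110 XOR 10111 = 01001
  pos 4: 10010 XOR 10111 = 00101
  pos 6: 10111 XOR 10111 = 00000
Remainder = 0000 (zero — the frame passes the CRC check).

0000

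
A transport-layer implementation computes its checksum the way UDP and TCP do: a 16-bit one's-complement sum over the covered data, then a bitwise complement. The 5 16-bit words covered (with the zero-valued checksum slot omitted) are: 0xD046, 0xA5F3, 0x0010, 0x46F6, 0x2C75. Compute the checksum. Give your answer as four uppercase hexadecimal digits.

One's-complement addition (fold any carry out of bit 15 back into bit 0):
  0xD046 + 0xA5F3 = 0x17639 → wrap carry → 0x763A
  0x763A + 0x0010 = 0x0764A
  0x764A + 0x46F6 = 0x0BD40
  0xBD40 + 0x2C75 = 0x0E9B5
One's-complement sum = 0xE9B5.
Checksum = ~0xE9B5 & 0xFFFF = 0x164A.

164A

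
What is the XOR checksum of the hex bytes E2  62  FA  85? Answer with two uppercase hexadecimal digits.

XOR the bytes together:
  start with 0xE2
  0xE2 ⊕ 0x62 = 0x80
  0x80 ⊕ 0xFA = 0x7A
  0x7A ⊕ 0x85 = 0xFF

FF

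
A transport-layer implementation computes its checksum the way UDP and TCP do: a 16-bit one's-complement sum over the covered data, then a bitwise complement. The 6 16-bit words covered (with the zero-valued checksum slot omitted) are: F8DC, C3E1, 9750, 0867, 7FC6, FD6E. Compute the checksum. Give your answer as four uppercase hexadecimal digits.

One's-complement addition (fold any carry out of bit 15 back into bit 0):
  0xF8DC + 0xC3E1 = 0x1BCBD → wrap carry → 0xBCBE
  0xBCBE + 0x9750 = 0x1540E → wrap carry → 0x540F
  0x540F + 0x0867 = 0x05C76
  0x5C76 + 0x7FC6 = 0x0DC3C
  0xDC3C + 0xFD6E = 0x1D9AA → wrap carry → 0xD9AB
One's-complement sum = 0xD9AB.
Checksum = ~0xD9AB & 0xFFFF = 0x2654.

2654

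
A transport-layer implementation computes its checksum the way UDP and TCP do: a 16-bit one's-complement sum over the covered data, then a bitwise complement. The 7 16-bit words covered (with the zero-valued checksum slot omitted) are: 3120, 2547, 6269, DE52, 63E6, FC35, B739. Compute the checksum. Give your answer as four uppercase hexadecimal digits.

5186

One's-complement addition (fold any carry out of bit 15 back into bit 0):
  0x3120 + 0x2547 = 0x05667
  0x5667 + 0x6269 = 0x0B8D0
  0xB8D0 + 0xDE52 = 0x19722 → wrap carry → 0x9723
  0x9723 + 0x63E6 = 0x0FB09
  0xFB09 + 0xFC35 = 0x1F73E → wrap carry → 0xF73F
  0xF73F + 0xB739 = 0x1AE78 → wrap carry → 0xAE79
One's-complement sum = 0xAE79.
Checksum = ~0xAE79 & 0xFFFF = 0x5186.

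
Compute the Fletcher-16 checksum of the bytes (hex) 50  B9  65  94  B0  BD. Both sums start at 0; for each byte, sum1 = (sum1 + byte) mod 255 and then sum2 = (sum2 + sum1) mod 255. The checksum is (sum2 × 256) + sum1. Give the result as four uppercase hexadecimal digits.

F472

Running sums (mod 255):
  after byte 0 (50): sum1=80, sum2=80
  after byte 1 (B9): sum1=10, sum2=90
  after byte 2 (65): sum1=111, sum2=201
  after byte 3 (94): sum1=4, sum2=205
  after byte 4 (B0): sum1=180, sum2=130
  after byte 5 (BD): sum1=114, sum2=244
Checksum = sum2·256 + sum1 = 244·256 + 114 = 62578 = 0xF472.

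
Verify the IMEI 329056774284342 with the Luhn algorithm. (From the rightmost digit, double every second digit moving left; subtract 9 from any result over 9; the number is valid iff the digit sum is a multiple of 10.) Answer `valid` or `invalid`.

From the right, keep odd positions and double even positions (subtract 9 from any doubled value over 9):
  doubled (positions 2,4,...): 8 8 4 5 3 0 4 → sum 32
  kept (positions 1,3,...): 2 3 8 4 7 5 9 3 → sum 41
Total = 73.
73 mod 10 = 3, so the number is invalid.

invalid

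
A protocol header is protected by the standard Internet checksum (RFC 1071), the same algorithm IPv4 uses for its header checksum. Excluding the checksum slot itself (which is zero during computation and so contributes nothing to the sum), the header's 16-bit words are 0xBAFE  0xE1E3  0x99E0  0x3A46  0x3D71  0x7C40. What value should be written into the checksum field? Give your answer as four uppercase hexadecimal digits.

One's-complement addition (fold any carry out of bit 15 back into bit 0):
  0xBAFE + 0xE1E3 = 0x19CE1 → wrap carry → 0x9CE2
  0x9CE2 + 0x99E0 = 0x136C2 → wrap carry → 0x36C3
  0x36C3 + 0x3A46 = 0x07109
  0x7109 + 0x3D71 = 0x0AE7A
  0xAE7A + 0x7C40 = 0x12ABA → wrap carry → 0x2ABB
One's-complement sum = 0x2ABB.
Checksum = ~0x2ABB & 0xFFFF = 0xD544.

D544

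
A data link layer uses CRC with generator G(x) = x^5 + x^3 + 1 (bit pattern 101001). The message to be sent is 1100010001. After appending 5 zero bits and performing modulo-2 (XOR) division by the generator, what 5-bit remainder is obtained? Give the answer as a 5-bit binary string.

00010

Append 5 zeros: 110001000100000. Divide by 101001 (XOR where the leading bit is 1):
  pos 0: 110001 XOR 101001 = 011000
  pos 1: 110000 XOR 101001 = 011001
  pos 2: 110010 XOR 101001 = 011011
  pos 3: 110110 XOR 101001 = 011111
  pos 4: 111111 XOR 101001 = 010110
  pos 5: 101100 XOR 101001 = 000101
  pos 8: 101000 XOR 101001 = 000001
Remainder (last 5 bits) = 00010. This is the CRC / FCS.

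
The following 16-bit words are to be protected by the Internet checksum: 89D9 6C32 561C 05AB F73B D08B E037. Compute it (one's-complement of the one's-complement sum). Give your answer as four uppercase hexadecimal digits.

One's-complement addition (fold any carry out of bit 15 back into bit 0):
  0x89D9 + 0x6C32 = 0x0F60B
  0xF60B + 0x561C = 0x14C27 → wrap carry → 0x4C28
  0x4C28 + 0x05AB = 0x051D3
  0x51D3 + 0xF73B = 0x1490E → wrap carry → 0x490F
  0x490F + 0xD08B = 0x1199A → wrap carry → 0x199B
  0x199B + 0xE037 = 0x0F9D2
One's-complement sum = 0xF9D2.
Checksum = ~0xF9D2 & 0xFFFF = 0x062D.

062D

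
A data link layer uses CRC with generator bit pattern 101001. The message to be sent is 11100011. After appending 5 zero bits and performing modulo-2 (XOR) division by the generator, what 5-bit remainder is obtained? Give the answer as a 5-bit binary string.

Append 5 zeros: 1110001100000. Divide by 101001 (XOR where the leading bit is 1):
  pos 0: 111000 XOR 101001 = 010001
  pos 1: 100011 XOR 101001 = 001010
  pos 3: 101010 XOR 101001 = 000011
  pos 7: 110000 XOR 101001 = 011001
Remainder (last 5 bits) = 11001. This is the CRC / FCS.

11001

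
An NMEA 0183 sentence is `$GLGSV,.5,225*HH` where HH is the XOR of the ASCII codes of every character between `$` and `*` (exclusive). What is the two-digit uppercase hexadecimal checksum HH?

67

XOR the ASCII codes of the payload characters:
  'G' = 0x47 → acc = 0x47
  'L' = 0x4C → acc = 0x0B
  'G' = 0x47 → acc = 0x4C
  'S' = 0x53 → acc = 0x1F
  'V' = 0x56 → acc = 0x49
  ',' = 0x2C → acc = 0x65
  '.' = 0x2E → acc = 0x4B
  '5' = 0x35 → acc = 0x7E
  ',' = 0x2C → acc = 0x52
  '2' = 0x32 → acc = 0x60
  '2' = 0x32 → acc = 0x52
  '5' = 0x35 → acc = 0x67
Checksum = 0x67.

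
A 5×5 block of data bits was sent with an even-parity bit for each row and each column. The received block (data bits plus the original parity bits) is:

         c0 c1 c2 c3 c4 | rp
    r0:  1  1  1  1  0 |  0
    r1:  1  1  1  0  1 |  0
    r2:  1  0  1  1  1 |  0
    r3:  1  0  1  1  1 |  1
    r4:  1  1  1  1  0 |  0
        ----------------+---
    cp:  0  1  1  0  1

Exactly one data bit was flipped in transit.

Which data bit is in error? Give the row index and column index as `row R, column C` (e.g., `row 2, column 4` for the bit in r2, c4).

row 3, column 0

Recompute each row's even parity and compare to rp:
  r0: data parity 0, sent rp 0 → ok
  r1: data parity 0, sent rp 0 → ok
  r2: data parity 0, sent rp 0 → ok
  r3: data parity 0, sent rp 1 → mismatch
  r4: data parity 0, sent rp 0 → ok
Recompute each column's even parity and compare to cp:
  c0: data parity 1, sent cp 0 → mismatch
  c1: data parity 1, sent cp 1 → ok
  c2: data parity 1, sent cp 1 → ok
  c3: data parity 0, sent cp 0 → ok
  c4: data parity 1, sent cp 1 → ok
Exactly one row (r3) and one column (c0) fail → the flipped bit is at their intersection.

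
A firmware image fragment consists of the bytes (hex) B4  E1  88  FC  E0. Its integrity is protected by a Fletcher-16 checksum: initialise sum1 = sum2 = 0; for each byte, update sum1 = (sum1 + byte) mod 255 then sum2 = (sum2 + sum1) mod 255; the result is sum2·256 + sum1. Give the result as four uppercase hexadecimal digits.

83FC

Running sums (mod 255):
  after byte 0 (B4): sum1=180, sum2=180
  after byte 1 (E1): sum1=150, sum2=75
  after byte 2 (88): sum1=31, sum2=106
  after byte 3 (FC): sum1=28, sum2=134
  after byte 4 (E0): sum1=252, sum2=131
Checksum = sum2·256 + sum1 = 131·256 + 252 = 33788 = 0x83FC.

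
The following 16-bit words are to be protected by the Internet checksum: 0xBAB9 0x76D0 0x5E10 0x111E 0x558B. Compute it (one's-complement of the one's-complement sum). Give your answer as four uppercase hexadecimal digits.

One's-complement addition (fold any carry out of bit 15 back into bit 0):
  0xBAB9 + 0x76D0 = 0x13189 → wrap carry → 0x318A
  0x318A + 0x5E10 = 0x08F9A
  0x8F9A + 0x111E = 0x0A0B8
  0xA0B8 + 0x558B = 0x0F643
One's-complement sum = 0xF643.
Checksum = ~0xF643 & 0xFFFF = 0x09BC.

09BC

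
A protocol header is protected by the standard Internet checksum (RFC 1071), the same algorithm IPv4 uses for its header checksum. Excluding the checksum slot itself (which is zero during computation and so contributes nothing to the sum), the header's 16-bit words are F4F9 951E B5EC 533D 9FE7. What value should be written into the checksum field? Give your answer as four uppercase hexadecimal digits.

CCD5

One's-complement addition (fold any carry out of bit 15 back into bit 0):
  0xF4F9 + 0x951E = 0x18A17 → wrap carry → 0x8A18
  0x8A18 + 0xB5EC = 0x14004 → wrap carry → 0x4005
  0x4005 + 0x533D = 0x09342
  0x9342 + 0x9FE7 = 0x13329 → wrap carry → 0x332A
One's-complement sum = 0x332A.
Checksum = ~0x332A & 0xFFFF = 0xCCD5.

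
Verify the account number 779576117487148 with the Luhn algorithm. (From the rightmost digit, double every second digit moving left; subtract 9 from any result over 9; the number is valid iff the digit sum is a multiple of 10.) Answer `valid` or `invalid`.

valid

From the right, keep odd positions and double even positions (subtract 9 from any doubled value over 9):
  doubled (positions 2,4,...): 8 5 8 2 3 1 5 → sum 32
  kept (positions 1,3,...): 8 1 8 7 1 7 9 7 → sum 48
Total = 80.
80 mod 10 = 0, so the number is valid.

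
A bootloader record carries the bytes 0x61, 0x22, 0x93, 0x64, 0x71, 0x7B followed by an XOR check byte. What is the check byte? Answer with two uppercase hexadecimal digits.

XOR the bytes together:
  start with 0x61
  0x61 ⊕ 0x22 = 0x43
  0x43 ⊕ 0x93 = 0xD0
  0xD0 ⊕ 0x64 = 0xB4
  0xB4 ⊕ 0x71 = 0xC5
  0xC5 ⊕ 0x7B = 0xBE

BE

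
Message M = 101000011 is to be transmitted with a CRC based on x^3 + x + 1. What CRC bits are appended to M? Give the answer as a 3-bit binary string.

Append 3 zeros: 101000011000. Divide by 1011 (XOR where the leading bit is 1):
  pos 0: 1010 XOR 1011 = 0001
  pos 3: 1000 XOR 1011 = 0011
  pos 5: 1111 XOR 1011 = 0100
  pos 6: 1000 XOR 1011 = 0011
  pos 8: 1100 XOR 1011 = 0111
Remainder (last 3 bits) = 111. This is the CRC / FCS.

111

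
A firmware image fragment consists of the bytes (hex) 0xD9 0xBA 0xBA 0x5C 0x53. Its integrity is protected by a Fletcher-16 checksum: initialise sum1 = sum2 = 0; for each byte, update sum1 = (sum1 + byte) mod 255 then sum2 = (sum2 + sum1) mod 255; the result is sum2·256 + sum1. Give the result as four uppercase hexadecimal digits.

Running sums (mod 255):
  after byte 0 (0xD9): sum1=217, sum2=217
  after byte 1 (0xBA): sum1=148, sum2=110
  after byte 2 (0xBA): sum1=79, sum2=189
  after byte 3 (0x5C): sum1=171, sum2=105
  after byte 4 (0x53): sum1=254, sum2=104
Checksum = sum2·256 + sum1 = 104·256 + 254 = 26878 = 0x68FE.

68FE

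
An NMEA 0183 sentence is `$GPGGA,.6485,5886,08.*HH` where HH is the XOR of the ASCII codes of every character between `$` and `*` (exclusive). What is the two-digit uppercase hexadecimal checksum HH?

XOR the ASCII codes of the payload characters:
  'G' = 0x47 → acc = 0x47
  'P' = 0x50 → acc = 0x17
  'G' = 0x47 → acc = 0x50
  'G' = 0x47 → acc = 0x17
  'A' = 0x41 → acc = 0x56
  ',' = 0x2C → acc = 0x7A
  '.' = 0x2E → acc = 0x54
  '6' = 0x36 → acc = 0x62
  '4' = 0x34 → acc = 0x56
  '8' = 0x38 → acc = 0x6E
  '5' = 0x35 → acc = 0x5B
  ',' = 0x2C → acc = 0x77
  '5' = 0x35 → acc = 0x42
  '8' = 0x38 → acc = 0x7A
  '8' = 0x38 → acc = 0x42
  '6' = 0x36 → acc = 0x74
  ',' = 0x2C → acc = 0x58
  '0' = 0x30 → acc = 0x68
  '8' = 0x38 → acc = 0x50
  '.' = 0x2E → acc = 0x7E
Checksum = 0x7E.

7E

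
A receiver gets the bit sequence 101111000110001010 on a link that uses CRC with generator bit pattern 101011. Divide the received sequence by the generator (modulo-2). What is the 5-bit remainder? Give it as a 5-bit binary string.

10110

Modulo-2 division of 101111000110001010 by 101011:
  pos 0: 101111 XOR 101011 = 000100
  pos 3: 100000 XOR 101011 = 001011
  pos 5: 101111 XOR 101011 = 000100
  pos 8: 100000 XOR 101011 = 001011
  pos 10: 101110 XOR 101011 = 000101
Remainder = 10110 (nonzero — an error is detected).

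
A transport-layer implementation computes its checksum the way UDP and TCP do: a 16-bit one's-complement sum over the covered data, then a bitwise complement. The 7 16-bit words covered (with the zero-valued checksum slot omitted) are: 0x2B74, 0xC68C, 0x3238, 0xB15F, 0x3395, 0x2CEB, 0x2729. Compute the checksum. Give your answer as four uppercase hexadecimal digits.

A2BD

One's-complement addition (fold any carry out of bit 15 back into bit 0):
  0x2B74 + 0xC68C = 0x0F200
  0xF200 + 0x3238 = 0x12438 → wrap carry → 0x2439
  0x2439 + 0xB15F = 0x0D598
  0xD598 + 0x3395 = 0x1092D → wrap carry → 0x092E
  0x092E + 0x2CEB = 0x03619
  0x3619 + 0x2729 = 0x05D42
One's-complement sum = 0x5D42.
Checksum = ~0x5D42 & 0xFFFF = 0xA2BD.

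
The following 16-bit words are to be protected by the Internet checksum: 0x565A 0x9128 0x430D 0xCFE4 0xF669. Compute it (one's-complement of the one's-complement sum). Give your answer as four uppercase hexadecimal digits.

0F21

One's-complement addition (fold any carry out of bit 15 back into bit 0):
  0x565A + 0x9128 = 0x0E782
  0xE782 + 0x430D = 0x12A8F → wrap carry → 0x2A90
  0x2A90 + 0xCFE4 = 0x0FA74
  0xFA74 + 0xF669 = 0x1F0DD → wrap carry → 0xF0DE
One's-complement sum = 0xF0DE.
Checksum = ~0xF0DE & 0xFFFF = 0x0F21.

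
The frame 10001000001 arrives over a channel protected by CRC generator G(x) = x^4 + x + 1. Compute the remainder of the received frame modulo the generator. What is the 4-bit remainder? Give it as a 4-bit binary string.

1010

Modulo-2 division of 10001000001 by 10011:
  pos 0: 10001 XOR 10011 = 00010
  pos 3: 10000 XOR 10011 = 00011
  pos 6: 11001 XOR 10011 = 01010
Remainder = 1010 (nonzero — an error is detected).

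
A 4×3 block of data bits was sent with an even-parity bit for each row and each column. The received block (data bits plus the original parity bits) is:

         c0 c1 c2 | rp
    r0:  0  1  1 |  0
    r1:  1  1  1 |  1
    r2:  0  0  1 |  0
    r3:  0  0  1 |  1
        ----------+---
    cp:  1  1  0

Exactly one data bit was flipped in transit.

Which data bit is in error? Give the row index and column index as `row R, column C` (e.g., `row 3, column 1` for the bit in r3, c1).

row 2, column 1

Recompute each row's even parity and compare to rp:
  r0: data parity 0, sent rp 0 → ok
  r1: data parity 1, sent rp 1 → ok
  r2: data parity 1, sent rp 0 → mismatch
  r3: data parity 1, sent rp 1 → ok
Recompute each column's even parity and compare to cp:
  c0: data parity 1, sent cp 1 → ok
  c1: data parity 0, sent cp 1 → mismatch
  c2: data parity 0, sent cp 0 → ok
Exactly one row (r2) and one column (c1) fail → the flipped bit is at their intersection.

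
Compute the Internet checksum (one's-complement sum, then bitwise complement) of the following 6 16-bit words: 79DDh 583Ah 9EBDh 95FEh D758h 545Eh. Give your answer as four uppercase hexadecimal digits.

CD74

One's-complement addition (fold any carry out of bit 15 back into bit 0):
  0x79DD + 0x583A = 0x0D217
  0xD217 + 0x9EBD = 0x170D4 → wrap carry → 0x70D5
  0x70D5 + 0x95FE = 0x106D3 → wrap carry → 0x06D4
  0x06D4 + 0xD758 = 0x0DE2C
  0xDE2C + 0x545E = 0x1328A → wrap carry → 0x328B
One's-complement sum = 0x328B.
Checksum = ~0x328B & 0xFFFF = 0xCD74.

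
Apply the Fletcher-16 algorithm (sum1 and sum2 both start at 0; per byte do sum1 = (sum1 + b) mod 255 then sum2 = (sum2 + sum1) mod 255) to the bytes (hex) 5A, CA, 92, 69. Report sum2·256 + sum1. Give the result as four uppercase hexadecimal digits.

5821

Running sums (mod 255):
  after byte 0 (5A): sum1=90, sum2=90
  after byte 1 (CA): sum1=37, sum2=127
  after byte 2 (92): sum1=183, sum2=55
  after byte 3 (69): sum1=33, sum2=88
Checksum = sum2·256 + sum1 = 88·256 + 33 = 22561 = 0x5821.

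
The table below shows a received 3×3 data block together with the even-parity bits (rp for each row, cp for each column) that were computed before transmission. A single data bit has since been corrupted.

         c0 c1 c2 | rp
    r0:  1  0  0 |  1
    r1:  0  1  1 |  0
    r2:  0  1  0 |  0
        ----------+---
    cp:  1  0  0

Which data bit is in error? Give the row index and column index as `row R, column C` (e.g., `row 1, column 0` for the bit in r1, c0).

row 2, column 2

Recompute each row's even parity and compare to rp:
  r0: data parity 1, sent rp 1 → ok
  r1: data parity 0, sent rp 0 → ok
  r2: data parity 1, sent rp 0 → mismatch
Recompute each column's even parity and compare to cp:
  c0: data parity 1, sent cp 1 → ok
  c1: data parity 0, sent cp 0 → ok
  c2: data parity 1, sent cp 0 → mismatch
Exactly one row (r2) and one column (c2) fail → the flipped bit is at their intersection.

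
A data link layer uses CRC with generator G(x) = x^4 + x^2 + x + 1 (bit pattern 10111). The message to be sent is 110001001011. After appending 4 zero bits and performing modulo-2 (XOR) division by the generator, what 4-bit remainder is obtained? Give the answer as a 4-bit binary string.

0011

Append 4 zeros: 1100010010110000. Divide by 10111 (XOR where the leading bit is 1):
  pos 0: 11000 XOR 10111 = 01111
  pos 1: 11111 XOR 10111 = 01000
  pos 2: 10000 XOR 10111 = 00111
  pos 4: 11101 XOR 10111 = 01010
  pos 5: 10100 XOR 10111 = 00011
  pos 8: 11110 XOR 10111 = 01001
  pos 9: 10010 XOR 10111 = 00101
  pos 11: 10100 XOR 10111 = 00011
Remainder (last 4 bits) = 0011. This is the CRC / FCS.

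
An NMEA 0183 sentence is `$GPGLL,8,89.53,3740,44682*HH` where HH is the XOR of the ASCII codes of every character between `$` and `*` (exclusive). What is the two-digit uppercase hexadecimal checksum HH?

XOR the ASCII codes of the payload characters:
  'G' = 0x47 → acc = 0x47
  'P' = 0x50 → acc = 0x17
  'G' = 0x47 → acc = 0x50
  'L' = 0x4C → acc = 0x1C
  'L' = 0x4C → acc = 0x50
  ',' = 0x2C → acc = 0x7C
  '8' = 0x38 → acc = 0x44
  ',' = 0x2C → acc = 0x68
  '8' = 0x38 → acc = 0x50
  '9' = 0x39 → acc = 0x69
  '.' = 0x2E → acc = 0x47
  '5' = 0x35 → acc = 0x72
  '3' = 0x33 → acc = 0x41
  ',' = 0x2C → acc = 0x6D
  '3' = 0x33 → acc = 0x5E
  '7' = 0x37 → acc = 0x69
  '4' = 0x34 → acc = 0x5D
  '0' = 0x30 → acc = 0x6D
  ',' = 0x2C → acc = 0x41
  '4' = 0x34 → acc = 0x75
  '4' = 0x34 → acc = 0x41
  '6' = 0x36 → acc = 0x77
  '8' = 0x38 → acc = 0x4F
  '2' = 0x32 → acc = 0x7D
Checksum = 0x7D.

7D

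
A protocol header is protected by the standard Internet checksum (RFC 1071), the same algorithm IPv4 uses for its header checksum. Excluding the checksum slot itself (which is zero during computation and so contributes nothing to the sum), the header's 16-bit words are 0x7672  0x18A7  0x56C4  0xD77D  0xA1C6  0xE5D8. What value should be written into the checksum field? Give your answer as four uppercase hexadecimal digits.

BB04

One's-complement addition (fold any carry out of bit 15 back into bit 0):
  0x7672 + 0x18A7 = 0x08F19
  0x8F19 + 0x56C4 = 0x0E5DD
  0xE5DD + 0xD77D = 0x1BD5A → wrap carry → 0xBD5B
  0xBD5B + 0xA1C6 = 0x15F21 → wrap carry → 0x5F22
  0x5F22 + 0xE5D8 = 0x144FA → wrap carry → 0x44FB
One's-complement sum = 0x44FB.
Checksum = ~0x44FB & 0xFFFF = 0xBB04.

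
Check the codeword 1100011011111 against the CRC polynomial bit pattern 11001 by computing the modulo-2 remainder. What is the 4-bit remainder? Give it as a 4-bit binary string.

0000

Modulo-2 division of 1100011011111 by 11001:
  pos 0: 11000 XOR 11001 = 00001
  pos 4: 11101 XOR 11001 = 00100
  pos 6: 10011 XOR 11001 = 01010
  pos 7: 10101 XOR 11001 = 01100
  pos 8: 11001 XOR 11001 = 00000
Remainder = 0000 (zero — the frame passes the CRC check).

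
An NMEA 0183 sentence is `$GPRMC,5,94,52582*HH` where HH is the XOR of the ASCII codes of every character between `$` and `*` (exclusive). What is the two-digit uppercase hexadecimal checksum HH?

XOR the ASCII codes of the payload characters:
  'G' = 0x47 → acc = 0x47
  'P' = 0x50 → acc = 0x17
  'R' = 0x52 → acc = 0x45
  'M' = 0x4D → acc = 0x08
  'C' = 0x43 → acc = 0x4B
  ',' = 0x2C → acc = 0x67
  '5' = 0x35 → acc = 0x52
  ',' = 0x2C → acc = 0x7E
  '9' = 0x39 → acc = 0x47
  '4' = 0x34 → acc = 0x73
  ',' = 0x2C → acc = 0x5F
  '5' = 0x35 → acc = 0x6A
  '2' = 0x32 → acc = 0x58
  '5' = 0x35 → acc = 0x6D
  '8' = 0x38 → acc = 0x55
  '2' = 0x32 → acc = 0x67
Checksum = 0x67.

67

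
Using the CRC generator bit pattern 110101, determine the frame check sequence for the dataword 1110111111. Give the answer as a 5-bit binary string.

00010

Append 5 zeros: 111011111100000. Divide by 110101 (XOR where the leading bit is 1):
  pos 0: 111011 XOR 110101 = 001110
  pos 2: 111011 XOR 110101 = 001110
  pos 4: 111011 XOR 110101 = 001110
  pos 6: 111000 XOR 110101 = 001101
  pos 8: 110100 XOR 110101 = 000001
Remainder (last 5 bits) = 00010. This is the CRC / FCS.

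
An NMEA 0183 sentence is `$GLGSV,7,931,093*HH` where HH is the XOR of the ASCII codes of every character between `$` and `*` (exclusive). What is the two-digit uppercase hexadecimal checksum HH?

XOR the ASCII codes of the payload characters:
  'G' = 0x47 → acc = 0x47
  'L' = 0x4C → acc = 0x0B
  'G' = 0x47 → acc = 0x4C
  'S' = 0x53 → acc = 0x1F
  'V' = 0x56 → acc = 0x49
  ',' = 0x2C → acc = 0x65
  '7' = 0x37 → acc = 0x52
  ',' = 0x2C → acc = 0x7E
  '9' = 0x39 → acc = 0x47
  '3' = 0x33 → acc = 0x74
  '1' = 0x31 → acc = 0x45
  ',' = 0x2C → acc = 0x69
  '0' = 0x30 → acc = 0x59
  '9' = 0x39 → acc = 0x60
  '3' = 0x33 → acc = 0x53
Checksum = 0x53.

53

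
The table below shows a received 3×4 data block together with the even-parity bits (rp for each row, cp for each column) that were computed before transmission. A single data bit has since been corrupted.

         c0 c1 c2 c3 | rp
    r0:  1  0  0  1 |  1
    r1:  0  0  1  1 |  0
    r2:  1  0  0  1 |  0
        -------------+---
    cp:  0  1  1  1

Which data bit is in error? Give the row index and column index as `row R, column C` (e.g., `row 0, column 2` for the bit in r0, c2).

row 0, column 1

Recompute each row's even parity and compare to rp:
  r0: data parity 0, sent rp 1 → mismatch
  r1: data parity 0, sent rp 0 → ok
  r2: data parity 0, sent rp 0 → ok
Recompute each column's even parity and compare to cp:
  c0: data parity 0, sent cp 0 → ok
  c1: data parity 0, sent cp 1 → mismatch
  c2: data parity 1, sent cp 1 → ok
  c3: data parity 1, sent cp 1 → ok
Exactly one row (r0) and one column (c1) fail → the flipped bit is at their intersection.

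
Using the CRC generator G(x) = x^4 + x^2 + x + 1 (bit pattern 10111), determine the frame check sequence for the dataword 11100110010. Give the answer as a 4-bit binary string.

1100

Append 4 zeros: 111001100100000. Divide by 10111 (XOR where the leading bit is 1):
  pos 0: 11100 XOR 10111 = 01011
  pos 1: 10111 XOR 10111 = 00000
  pos 6: 10010 XOR 10111 = 00101
  pos 8: 10100 XOR 10111 = 00011
Remainder (last 4 bits) = 1100. This is the CRC / FCS.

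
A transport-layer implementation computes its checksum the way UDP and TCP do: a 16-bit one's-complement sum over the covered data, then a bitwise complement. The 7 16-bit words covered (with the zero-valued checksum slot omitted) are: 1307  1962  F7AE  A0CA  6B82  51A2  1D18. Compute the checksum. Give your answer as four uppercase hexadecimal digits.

60E0

One's-complement addition (fold any carry out of bit 15 back into bit 0):
  0x1307 + 0x1962 = 0x02C69
  0x2C69 + 0xF7AE = 0x12417 → wrap carry → 0x2418
  0x2418 + 0xA0CA = 0x0C4E2
  0xC4E2 + 0x6B82 = 0x13064 → wrap carry → 0x3065
  0x3065 + 0x51A2 = 0x08207
  0x8207 + 0x1D18 = 0x09F1F
One's-complement sum = 0x9F1F.
Checksum = ~0x9F1F & 0xFFFF = 0x60E0.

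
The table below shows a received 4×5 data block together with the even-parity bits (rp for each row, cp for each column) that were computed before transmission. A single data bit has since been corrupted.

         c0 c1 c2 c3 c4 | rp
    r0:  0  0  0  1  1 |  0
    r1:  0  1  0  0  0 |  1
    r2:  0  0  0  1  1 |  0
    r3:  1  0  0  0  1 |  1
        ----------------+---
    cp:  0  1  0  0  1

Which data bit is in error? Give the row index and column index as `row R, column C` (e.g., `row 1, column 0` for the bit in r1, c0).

Recompute each row's even parity and compare to rp:
  r0: data parity 0, sent rp 0 → ok
  r1: data parity 1, sent rp 1 → ok
  r2: data parity 0, sent rp 0 → ok
  r3: data parity 0, sent rp 1 → mismatch
Recompute each column's even parity and compare to cp:
  c0: data parity 1, sent cp 0 → mismatch
  c1: data parity 1, sent cp 1 → ok
  c2: data parity 0, sent cp 0 → ok
  c3: data parity 0, sent cp 0 → ok
  c4: data parity 1, sent cp 1 → ok
Exactly one row (r3) and one column (c0) fail → the flipped bit is at their intersection.

row 3, column 0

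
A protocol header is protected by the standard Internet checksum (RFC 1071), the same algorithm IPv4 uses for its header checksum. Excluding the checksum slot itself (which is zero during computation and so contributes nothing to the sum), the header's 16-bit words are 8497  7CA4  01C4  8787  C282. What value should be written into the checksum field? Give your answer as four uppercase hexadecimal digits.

One's-complement addition (fold any carry out of bit 15 back into bit 0):
  0x8497 + 0x7CA4 = 0x1013B → wrap carry → 0x013C
  0x013C + 0x01C4 = 0x00300
  0x0300 + 0x8787 = 0x08A87
  0x8A87 + 0xC282 = 0x14D09 → wrap carry → 0x4D0A
One's-complement sum = 0x4D0A.
Checksum = ~0x4D0A & 0xFFFF = 0xB2F5.

B2F5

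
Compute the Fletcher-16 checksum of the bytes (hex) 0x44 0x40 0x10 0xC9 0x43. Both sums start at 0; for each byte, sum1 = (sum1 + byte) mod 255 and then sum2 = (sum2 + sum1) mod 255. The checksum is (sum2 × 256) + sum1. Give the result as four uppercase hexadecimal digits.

5DA1

Running sums (mod 255):
  after byte 0 (0x44): sum1=68, sum2=68
  after byte 1 (0x40): sum1=132, sum2=200
  after byte 2 (0x10): sum1=148, sum2=93
  after byte 3 (0xC9): sum1=94, sum2=187
  after byte 4 (0x43): sum1=161, sum2=93
Checksum = sum2·256 + sum1 = 93·256 + 161 = 23969 = 0x5DA1.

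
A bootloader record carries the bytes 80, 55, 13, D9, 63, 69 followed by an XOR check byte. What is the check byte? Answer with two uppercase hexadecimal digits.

XOR the bytes together:
  start with 0x80
  0x80 ⊕ 0x55 = 0xD5
  0xD5 ⊕ 0x13 = 0xC6
  0xC6 ⊕ 0xD9 = 0x1F
  0x1F ⊕ 0x63 = 0x7C
  0x7C ⊕ 0x69 = 0x15

15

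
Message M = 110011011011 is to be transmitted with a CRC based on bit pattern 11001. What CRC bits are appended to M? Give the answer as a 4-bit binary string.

0001

Append 4 zeros: 1100110110110000. Divide by 11001 (XOR where the leading bit is 1):
  pos 0: 11001 XOR 11001 = 00000
  pos 5: 10110 XOR 11001 = 01111
  pos 6: 11111 XOR 11001 = 00110
  pos 8: 11010 XOR 11001 = 00011
  pos 11: 11000 XOR 11001 = 00001
Remainder (last 4 bits) = 0001. This is the CRC / FCS.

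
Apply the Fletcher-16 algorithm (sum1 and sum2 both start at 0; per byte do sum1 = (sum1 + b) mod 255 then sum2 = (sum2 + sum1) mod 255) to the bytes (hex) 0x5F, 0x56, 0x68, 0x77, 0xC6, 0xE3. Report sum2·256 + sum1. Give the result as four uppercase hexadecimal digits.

Running sums (mod 255):
  after byte 0 (0x5F): sum1=95, sum2=95
  after byte 1 (0x56): sum1=181, sum2=21
  after byte 2 (0x68): sum1=30, sum2=51
  after byte 3 (0x77): sum1=149, sum2=200
  after byte 4 (0xC6): sum1=92, sum2=37
  after byte 5 (0xE3): sum1=64, sum2=101
Checksum = sum2·256 + sum1 = 101·256 + 64 = 25920 = 0x6540.

6540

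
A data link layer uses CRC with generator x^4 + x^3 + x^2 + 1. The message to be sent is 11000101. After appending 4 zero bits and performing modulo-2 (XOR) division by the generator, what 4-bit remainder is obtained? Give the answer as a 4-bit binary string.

Append 4 zeros: 110001010000. Divide by 11101 (XOR where the leading bit is 1):
  pos 0: 11000 XOR 11101 = 00101
  pos 2: 10110 XOR 11101 = 01011
  pos 3: 10111 XOR 11101 = 01010
  pos 4: 10100 XOR 11101 = 01001
  pos 5: 10010 XOR 11101 = 01111
  pos 6: 11110 XOR 11101 = 00011
Remainder (last 4 bits) = 0110. This is the CRC / FCS.

0110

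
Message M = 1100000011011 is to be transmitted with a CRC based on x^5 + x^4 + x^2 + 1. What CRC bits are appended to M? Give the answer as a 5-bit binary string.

Append 5 zeros: 110000001101100000. Divide by 110101 (XOR where the leading bit is 1):
  pos 0: 110000 XOR 110101 = 000101
  pos 3: 101001 XOR 110101 = 011100
  pos 4: 111001 XOR 110101 = 001100
  pos 6: 110001 XOR 110101 = 000100
  pos 9: 100100 XOR 110101 = 010001
  pos 10: 100010 XOR 110101 = 010111
  pos 11: 101110 XOR 110101 = 011011
  pos 12: 110110 XOR 110101 = 000011
Remainder (last 5 bits) = 00011. This is the CRC / FCS.

00011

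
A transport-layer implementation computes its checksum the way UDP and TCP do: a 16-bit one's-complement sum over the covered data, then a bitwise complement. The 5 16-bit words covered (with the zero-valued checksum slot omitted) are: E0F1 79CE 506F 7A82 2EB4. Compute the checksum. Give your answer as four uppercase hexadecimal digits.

AB99

One's-complement addition (fold any carry out of bit 15 back into bit 0):
  0xE0F1 + 0x79CE = 0x15ABF → wrap carry → 0x5AC0
  0x5AC0 + 0x506F = 0x0AB2F
  0xAB2F + 0x7A82 = 0x125B1 → wrap carry → 0x25B2
  0x25B2 + 0x2EB4 = 0x05466
One's-complement sum = 0x5466.
Checksum = ~0x5466 & 0xFFFF = 0xAB99.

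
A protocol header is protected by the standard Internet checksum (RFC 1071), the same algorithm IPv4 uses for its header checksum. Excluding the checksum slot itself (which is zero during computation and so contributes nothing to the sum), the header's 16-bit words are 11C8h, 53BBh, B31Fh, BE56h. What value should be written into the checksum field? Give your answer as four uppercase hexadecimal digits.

One's-complement addition (fold any carry out of bit 15 back into bit 0):
  0x11C8 + 0x53BB = 0x06583
  0x6583 + 0xB31F = 0x118A2 → wrap carry → 0x18A3
  0x18A3 + 0xBE56 = 0x0D6F9
One's-complement sum = 0xD6F9.
Checksum = ~0xD6F9 & 0xFFFF = 0x2906.

2906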